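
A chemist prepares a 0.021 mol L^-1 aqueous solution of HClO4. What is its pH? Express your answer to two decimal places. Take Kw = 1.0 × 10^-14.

HClO4 is a strong acid and dissociates completely, so [H+] = 0.021 M.
pH = -log(0.021) = 1.68

pH = 1.68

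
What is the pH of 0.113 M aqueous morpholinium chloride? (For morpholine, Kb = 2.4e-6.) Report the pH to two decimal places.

pH = 4.66

C4H8ONH2+ is the conjugate acid of the weak base C4H8ONH.
Ka = Kw/Kb = 1.0×10^-14 / 2.4 × 10^-6 = 4.17 × 10^-9
Ka = [H+]²/(0.113 − [H+]) = 4.17 × 10^-9
Assume [H+] ≪ 0.113: [H+] ≈ √(4.17 × 10^-9 × 0.113) = 2.17 × 10^-5 M
Check: 0.019% ionized — well under 5%, approximation valid.
pH = −log[H+] = −log(2.17 × 10^-5) = 4.66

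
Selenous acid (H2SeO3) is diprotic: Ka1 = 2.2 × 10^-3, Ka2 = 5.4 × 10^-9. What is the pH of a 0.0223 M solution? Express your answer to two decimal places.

pH = 2.22

Ka1 ≫ Ka2, so treat the first dissociation as the only significant source of H+.
Ka1 = x²/(0.0223 − x) = 2.2 × 10^-3
Solving the quadratic: x = (−Ka1 + √(Ka1² + 4·Ka1·C₀))/2 = 5.99 × 10^-3 M
pH = −log(5.99 × 10^-3) = 2.22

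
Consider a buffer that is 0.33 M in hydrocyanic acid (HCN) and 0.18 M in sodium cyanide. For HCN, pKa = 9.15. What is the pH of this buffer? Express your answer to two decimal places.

pH = 8.89

Using pH = pKa + log([base]/[acid]) with [base]/[acid] = 0.18/0.33:
pH = 9.15 + (-0.263) = 8.89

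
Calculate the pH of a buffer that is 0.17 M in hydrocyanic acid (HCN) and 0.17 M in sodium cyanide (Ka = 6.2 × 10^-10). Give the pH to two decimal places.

pKa = −log(6.2 × 10^-10) = 9.208
pH = pKa + log([A⁻]/[HA]) = 9.208 + log(0.17/0.17)
pH = 9.208 + (+0.000) = 9.21

pH = 9.21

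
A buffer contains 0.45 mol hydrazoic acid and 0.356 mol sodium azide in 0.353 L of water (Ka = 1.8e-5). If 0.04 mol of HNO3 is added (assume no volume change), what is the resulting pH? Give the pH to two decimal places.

After neutralization: n(HN3) = 0.49 mol, n(N3-) = 0.316 mol.
pKa = −log(1.8 × 10^-5) = 4.745
pH = pKa + log(n_N3-/n_HN3) = 4.745 + log(0.316/0.49) = 4.745 + (-0.191)

pH = 4.55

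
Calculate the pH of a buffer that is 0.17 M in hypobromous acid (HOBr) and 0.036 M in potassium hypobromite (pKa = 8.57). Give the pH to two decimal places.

pH = 7.90

Henderson–Hasselbalch: pH = pKa + log([OBr-]/[HOBr]) = 8.57 + log(0.036/0.17)
pH = 8.57 + (-0.674) = 7.90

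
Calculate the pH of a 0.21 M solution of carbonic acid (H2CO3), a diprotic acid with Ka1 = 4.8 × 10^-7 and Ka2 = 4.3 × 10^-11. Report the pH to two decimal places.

Ka1 ≫ Ka2, so treat the first dissociation as the only significant source of H+.
Ka1 = x²/(0.21 − x) = 4.8 × 10^-7
x ≈ √(4.8 × 10^-7 × 0.21) = 3.17 × 10^-4 M
pH = −log(3.17 × 10^-4) = 3.50

pH = 3.50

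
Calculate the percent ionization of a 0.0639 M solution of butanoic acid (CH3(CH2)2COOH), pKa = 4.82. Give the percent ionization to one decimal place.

CH3(CH2)2COOH ⇌ CH3(CH2)2COO- + H+; let x = [H+] at equilibrium.
Ka = 10^(−4.82) = 1.51 × 10^-5
x ≈ √(Ka·C₀) = √(1.51 × 10^-5 × 0.0639) = 9.82 × 10^-4 M
% ionization = x/C₀ × 100% = 9.82 × 10^-4/0.0639 × 100% = 1.5%

1.5%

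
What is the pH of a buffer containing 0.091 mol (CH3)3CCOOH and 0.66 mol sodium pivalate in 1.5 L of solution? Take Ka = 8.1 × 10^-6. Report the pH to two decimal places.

pKa = −log(8.1 × 10^-6) = 5.092
pH = pKa + log([A⁻]/[HA]) = 5.092 + log(0.66/0.091)
pH = 5.092 + (+0.861) = 5.95

pH = 5.95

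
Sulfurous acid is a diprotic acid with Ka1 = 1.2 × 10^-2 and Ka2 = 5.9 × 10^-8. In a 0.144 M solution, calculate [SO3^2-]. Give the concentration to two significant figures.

First ionization gives [H+] ≈ [HSO3-] = 3.60 × 10^-2 M.
Second step: Ka2 = [H+][SO3^2-]/[HSO3-] ≈ [SO3^2-] (since [H+] ≈ [HSO3-]).
So [SO3^2-] ≈ Ka2.

5.9 × 10^-8 M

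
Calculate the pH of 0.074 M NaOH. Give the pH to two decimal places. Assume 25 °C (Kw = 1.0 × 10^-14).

pH = 12.87

NaOH is a strong base; [OH-] = 0.074 M.
pOH = -log(0.074) = 1.13
pH = 14.00 - 1.13 = 12.87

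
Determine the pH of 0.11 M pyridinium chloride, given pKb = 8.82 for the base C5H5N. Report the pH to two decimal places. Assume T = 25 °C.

pH = 3.07

C5H5NH+ is the conjugate acid of the weak base C5H5N.
Kb = 10^(−8.82) = 1.51 × 10^-9
Ka = Kw/Kb = 1.0×10^-14 / 1.51 × 10^-9 = 6.62 × 10^-6
Ka = [H+]²/(0.11 − [H+]) = 6.62 × 10^-6
Neglecting [H+] in the denominator: [H+] = √(6.62 × 10^-6 × 0.11) = 8.53 × 10^-4 M
pH = −log(8.53 × 10^-4) = 3.07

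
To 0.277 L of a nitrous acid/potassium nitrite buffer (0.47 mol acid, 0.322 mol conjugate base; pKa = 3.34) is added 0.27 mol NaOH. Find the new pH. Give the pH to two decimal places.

After neutralization: n(HNO2) = 0.2 mol, n(NO2-) = 0.592 mol.
Henderson–Hasselbalch with mole ratio 0.592/0.2: pH = 3.34 + (+0.471)

pH = 3.81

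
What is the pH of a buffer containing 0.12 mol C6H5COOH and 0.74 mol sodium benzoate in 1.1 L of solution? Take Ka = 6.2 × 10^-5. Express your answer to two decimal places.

pKa = −log(6.2 × 10^-5) = 4.208
pH = pKa + log([A⁻]/[HA]) = 4.208 + log(0.74/0.12)
pH = 4.208 + (+0.790) = 5.00

pH = 5.00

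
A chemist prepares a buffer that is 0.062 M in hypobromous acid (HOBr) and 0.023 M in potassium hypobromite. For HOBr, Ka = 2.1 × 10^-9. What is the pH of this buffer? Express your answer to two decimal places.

pKa = −log(2.1 × 10^-9) = 8.678
Using pH = pKa + log([base]/[acid]) with [base]/[acid] = 0.023/0.062:
pH = 8.678 + (-0.431) = 8.25

pH = 8.25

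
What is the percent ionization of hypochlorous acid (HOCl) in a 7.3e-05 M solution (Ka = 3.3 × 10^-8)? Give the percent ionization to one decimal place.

2.1%

HOCl ⇌ OCl- + H+; let x = [H+] at equilibrium.
x ≈ √(Ka·C₀) = √(3.3 × 10^-8 × 7.3e-05) = 1.55 × 10^-6 M
Fraction ionized = 1.55 × 10^-6 / 7.3e-05 = 0.0212 → 2.1%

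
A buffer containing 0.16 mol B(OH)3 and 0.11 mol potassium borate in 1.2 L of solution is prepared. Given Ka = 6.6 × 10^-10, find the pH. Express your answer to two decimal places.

pKa = −log(6.6 × 10^-10) = 9.180
Henderson–Hasselbalch: pH = pKa + log([B(OH)4-]/[B(OH)3]) = 9.180 + log(0.11/0.16)
pH = 9.180 + (-0.163) = 9.02

pH = 9.02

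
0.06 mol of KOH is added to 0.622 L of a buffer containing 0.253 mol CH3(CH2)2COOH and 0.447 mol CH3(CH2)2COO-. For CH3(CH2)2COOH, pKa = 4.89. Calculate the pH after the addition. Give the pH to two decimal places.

OH- converts CH3(CH2)2COOH to CH3(CH2)2COO-: CH3(CH2)2COOH → 0.193 mol, CH3(CH2)2COO- → 0.507 mol.
pH = pKa + log(n_CH3(CH2)2COO-/n_CH3(CH2)2COOH) = 4.89 + log(0.507/0.193) = 4.89 + (+0.419)

pH = 5.31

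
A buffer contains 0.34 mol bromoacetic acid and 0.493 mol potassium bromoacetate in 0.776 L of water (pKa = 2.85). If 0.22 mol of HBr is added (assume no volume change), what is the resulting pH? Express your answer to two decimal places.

Added H+ converts BrCH2COO- to BrCH2COOH: BrCH2COOH → 0.56 mol, BrCH2COO- → 0.273 mol.
pH = pKa + log(n_BrCH2COO-/n_BrCH2COOH) = 2.85 + log(0.273/0.56) = 2.85 + (-0.312)

pH = 2.54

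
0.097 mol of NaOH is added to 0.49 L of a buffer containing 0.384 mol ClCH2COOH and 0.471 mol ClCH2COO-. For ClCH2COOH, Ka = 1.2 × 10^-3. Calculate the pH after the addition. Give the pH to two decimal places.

OH- converts ClCH2COOH to ClCH2COO-: ClCH2COOH → 0.287 mol, ClCH2COO- → 0.568 mol.
pKa = −log(1.2 × 10^-3) = 2.921
pH = pKa + log([A⁻]/[HA]) = 2.921 + log(0.568/0.287) = 2.921 +0.296

pH = 3.22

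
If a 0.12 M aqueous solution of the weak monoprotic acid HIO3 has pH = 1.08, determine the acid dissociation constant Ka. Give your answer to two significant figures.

Ka = 1.9 × 10^-1

[H+] = 10^(-1.08) = 8.32 × 10^-2 M
At equilibrium [HA] = 0.12 − 8.32 × 10^-2 = 3.68 × 10^-2 M
Ka = [H+][A-]/[HA] = (8.32 × 10^-2)² / 3.68 × 10^-2 = 1.9 × 10^-1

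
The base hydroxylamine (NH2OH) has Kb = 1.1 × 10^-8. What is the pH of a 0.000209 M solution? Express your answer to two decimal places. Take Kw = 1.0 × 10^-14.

pH = 8.18

NH2OH + H2O ⇌ NH3OH+ + OH-
From the ICE table, Kb = [OH-]²/(0.000209 − [OH-]) = 1.1 × 10^-8.
Assume [OH-] ≪ 0.000209: [OH-] ≈ √(1.1 × 10^-8 × 0.000209) = 1.52 × 10^-6 M
([OH-]/C₀ = 0.73% < 5%, so the approximation holds.)
pOH = −log(1.52 × 10^-6) = 5.82; pH = 14.00 − 5.82 = 8.18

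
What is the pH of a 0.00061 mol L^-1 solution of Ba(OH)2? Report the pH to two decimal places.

pH = 11.09

Ba(OH)2 is a strong base (each formula unit releases 2 OH-); [OH-] = 0.00122 M.
pOH = -log(0.00122) = 2.91
pH = 14.00 - 2.91 = 11.09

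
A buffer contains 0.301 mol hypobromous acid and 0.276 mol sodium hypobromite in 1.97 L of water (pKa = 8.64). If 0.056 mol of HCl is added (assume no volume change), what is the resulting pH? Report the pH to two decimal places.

pH = 8.43

After neutralization: n(HOBr) = 0.357 mol, n(OBr-) = 0.22 mol.
pH = pKa + log(n_OBr-/n_HOBr) = 8.64 + log(0.22/0.357) = 8.64 + (-0.210)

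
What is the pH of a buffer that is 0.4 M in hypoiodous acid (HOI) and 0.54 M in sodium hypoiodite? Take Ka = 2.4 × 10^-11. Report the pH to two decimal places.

pH = 10.75

pKa = −log(2.4 × 10^-11) = 10.620
Using pH = pKa + log([base]/[acid]) with [base]/[acid] = 0.54/0.4:
pH = 10.620 + (+0.130) = 10.75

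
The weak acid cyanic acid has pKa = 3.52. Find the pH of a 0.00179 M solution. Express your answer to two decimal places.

pH = 3.22

HOCN ⇌ OCN- + H+
Ka = 10^(−3.52) = 3.02 × 10^-4
Ka = [H+]²/(0.00179 − [H+]) = 3.02 × 10^-4
The 5% rule fails; solving [H+]² + Ka·[H+] − Ka·C₀ = 0 exactly:
[H+] = [−0.000302 + √(0.000302² + 2.16e-06)]/2 = 6.00 × 10^-4 M
pH = −log(6.00 × 10^-4) = 3.22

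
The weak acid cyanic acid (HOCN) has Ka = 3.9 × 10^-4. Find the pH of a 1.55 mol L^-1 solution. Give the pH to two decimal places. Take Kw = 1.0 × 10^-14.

pH = 1.61

HOCN ⇌ OCN- + H+
From the ICE table, Ka = [H+]²/(1.55 − [H+]) = 3.9 × 10^-4.
Neglecting [H+] in the denominator: [H+] = √(3.9 × 10^-4 × 1.55) = 2.46 × 10^-2 M
Check: 1.6% ionized — well under 5%, approximation valid.
pH = −log(2.46 × 10^-2) = 1.61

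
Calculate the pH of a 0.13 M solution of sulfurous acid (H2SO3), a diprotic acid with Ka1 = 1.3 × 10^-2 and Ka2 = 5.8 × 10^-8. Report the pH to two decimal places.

pH = 1.45

Since Ka1 ≫ Ka2, the first ionization dominates [H+].
Ka1 = x²/(0.13 − x) = 1.3 × 10^-2
Solving the quadratic: x = (−Ka1 + √(Ka1² + 4·Ka1·C₀))/2 = 3.51 × 10^-2 M
pH = −log(3.51 × 10^-2) = 1.45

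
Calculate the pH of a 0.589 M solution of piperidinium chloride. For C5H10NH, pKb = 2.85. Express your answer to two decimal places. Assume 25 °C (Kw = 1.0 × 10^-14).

C5H10NH2+ is the conjugate acid of the weak base C5H10NH.
Kb = 10^(−2.85) = 1.41 × 10^-3
Ka = Kw/Kb = 1.0×10^-14 / 1.41 × 10^-3 = 7.09 × 10^-12
Ka = [H+]²/(0.589 − [H+]) = 7.09 × 10^-12
Assume [H+] ≪ 0.589: [H+] ≈ √(7.09 × 10^-12 × 0.589) = 2.04 × 10^-6 M
([H+]/C₀ = 0.00035% < 5%, so the approximation holds.)
pH = −log(2.04 × 10^-6) = 5.69

pH = 5.69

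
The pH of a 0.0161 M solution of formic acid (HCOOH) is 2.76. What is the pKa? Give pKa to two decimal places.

pKa = 3.68

[H+] = 10^(-2.76) = 1.74 × 10^-3 M
At equilibrium [HA] = 0.0161 − 1.74 × 10^-3 = 1.44 × 10^-2 M
Ka = [H+][A-]/[HA] = (1.74 × 10^-3)² / 1.44 × 10^-2 = 2.10 × 10^-4
pKa = -log(2.10 × 10^-4) = 3.68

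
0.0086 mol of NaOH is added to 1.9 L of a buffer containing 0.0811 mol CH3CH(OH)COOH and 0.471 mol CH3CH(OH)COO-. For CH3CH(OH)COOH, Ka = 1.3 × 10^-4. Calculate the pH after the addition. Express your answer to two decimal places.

After neutralization: n(CH3CH(OH)COOH) = 0.0725 mol, n(CH3CH(OH)COO-) = 0.48 mol.
pKa = −log(1.3 × 10^-4) = 3.886
Henderson–Hasselbalch with mole ratio 0.48/0.0725: pH = 3.886 + (+0.821)

pH = 4.71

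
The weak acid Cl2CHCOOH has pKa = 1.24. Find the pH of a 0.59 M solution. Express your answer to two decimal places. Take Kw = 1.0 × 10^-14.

pH = 0.80

Cl2CHCOOH ⇌ Cl2CHCOO- + H+
Ka = 10^(−1.24) = 5.75 × 10^-2
From the ICE table, Ka = [H+]²/(0.59 − [H+]) = 5.75 × 10^-2.
The 5% rule fails; solving [H+]² + Ka·[H+] − Ka·C₀ = 0 exactly:
[H+] = [−0.0575 + √(0.0575² + 0.136)]/2 = 1.58 × 10^-1 M
pH = −log[H+] = −log(1.58 × 10^-1) = 0.80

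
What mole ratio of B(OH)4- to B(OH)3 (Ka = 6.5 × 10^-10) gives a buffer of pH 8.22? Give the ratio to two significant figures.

pKa = -log(6.5 × 10^-10) = 9.187
pH = pKa + log(r) ⇒ log(r) = 8.22 − 9.187 = -0.967
r = [B(OH)4-]/[B(OH)3] = 10^(-0.967) = 0.108

ratio = 0.11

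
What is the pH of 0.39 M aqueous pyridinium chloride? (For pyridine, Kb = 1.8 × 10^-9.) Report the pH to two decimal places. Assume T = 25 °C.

C5H5NH+ is the conjugate acid of the weak base C5H5N.
Ka = Kw/Kb = 1.0×10^-14 / 1.8 × 10^-9 = 5.56 × 10^-6
Ka = [H+]²/(0.39 − [H+]) = 5.56 × 10^-6
Assume [H+] ≪ 0.39: [H+] ≈ √(5.56 × 10^-6 × 0.39) = 1.47 × 10^-3 M
([H+]/C₀ = 0.38% < 5%, so the approximation holds.)
pH = −log(1.47 × 10^-3) = 2.83

pH = 2.83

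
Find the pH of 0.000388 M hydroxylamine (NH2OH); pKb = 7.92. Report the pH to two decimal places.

pH = 8.33

NH2OH + H2O ⇌ NH3OH+ + OH-
Kb = 10^(−7.92) = 1.20 × 10^-8
From the ICE table, Kb = [OH-]²/(0.000388 − [OH-]) = 1.20 × 10^-8.
Neglecting [OH-] in the denominator: [OH-] = √(1.20 × 10^-8 × 0.000388) = 2.16 × 10^-6 M
pOH = 5.67, so pH = 14.00 − pOH = 8.33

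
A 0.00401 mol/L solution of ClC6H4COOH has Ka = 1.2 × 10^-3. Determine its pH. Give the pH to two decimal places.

pH = 2.78

ClC6H4COOH ⇌ ClC6H4COO- + H+
Ka = x²/(0.00401 − x) = 1.2 × 10^-3
x is not negligible relative to C₀; solve x² + 0.0012·x − 4.81e-06 = 0.
x = [−0.0012 + √(0.0012² + 1.92e-05)]/2 = 1.67 × 10^-3 M
pH = −log(1.67 × 10^-3) = 2.78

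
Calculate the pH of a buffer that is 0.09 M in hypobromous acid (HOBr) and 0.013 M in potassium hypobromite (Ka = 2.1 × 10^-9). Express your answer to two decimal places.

pH = 7.84

pKa = −log(2.1 × 10^-9) = 8.678
Henderson–Hasselbalch: pH = pKa + log([OBr-]/[HOBr]) = 8.678 + log(0.013/0.09)
pH = 8.678 + (-0.840) = 7.84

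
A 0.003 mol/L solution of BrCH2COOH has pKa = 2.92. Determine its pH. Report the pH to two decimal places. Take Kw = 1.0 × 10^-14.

pH = 2.86

BrCH2COOH ⇌ BrCH2COO- + H+
Ka = 10^(−2.92) = 1.20 × 10^-3
Ka = [H+]²/(0.003 − [H+]) = 1.20 × 10^-3
Here C₀/Ka ≈ 2.5, so the small-[H+] approximation fails. Use the quadratic:
[H+] = [−0.0012 + √(0.0012² + 1.44e-05)]/2 = 1.39 × 10^-3 M
pH = −log(1.39 × 10^-3) = 2.86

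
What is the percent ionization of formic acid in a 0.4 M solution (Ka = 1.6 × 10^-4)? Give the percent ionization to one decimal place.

2.0%

HCOOH ⇌ HCOO- + H+; let x = [H+] at equilibrium.
x ≈ √(Ka·C₀) = √(1.6 × 10^-4 × 0.4) = 8.00 × 10^-3 M
Fraction ionized = 8.00 × 10^-3 / 0.4 = 0.0200 → 2.0%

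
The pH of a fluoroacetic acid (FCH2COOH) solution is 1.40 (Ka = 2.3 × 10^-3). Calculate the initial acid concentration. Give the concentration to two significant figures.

C₀ = 7.3 × 10^-1 M

[H+] = 10^(-1.40) = 3.98 × 10^-2 M = x
Ka = x²/(C₀ − x) ⇒ C₀ = x + x²/Ka
C₀ = 3.98 × 10^-2 + (3.98 × 10^-2)²/(2.3 × 10^-3) = 7.29 × 10^-1 M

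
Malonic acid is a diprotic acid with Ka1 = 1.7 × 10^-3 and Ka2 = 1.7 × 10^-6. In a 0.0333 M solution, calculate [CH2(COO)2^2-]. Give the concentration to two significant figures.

1.7 × 10^-6 M

First ionization gives [H+] ≈ [CH2(COOH)COO-] = 6.72 × 10^-3 M.
Second step: Ka2 = [H+][CH2(COO)2^2-]/[CH2(COOH)COO-] ≈ [CH2(COO)2^2-] (since [H+] ≈ [CH2(COOH)COO-]).
So [CH2(COO)2^2-] ≈ Ka2.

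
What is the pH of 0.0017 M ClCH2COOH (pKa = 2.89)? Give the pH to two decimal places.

pH = 3.01

ClCH2COOH ⇌ ClCH2COO- + H+
Ka = 10^(−2.89) = 1.29 × 10^-3
From the ICE table, Ka = x²/(0.0017 − x) = 1.29 × 10^-3.
The 5% rule fails; solving x² + Ka·x − Ka·C₀ = 0 exactly:
x = [−0.00129 + √(0.00129² + 8.77e-06)]/2 = 9.70 × 10^-4 M
pH = −log[H+] = −log(9.70 × 10^-4) = 3.01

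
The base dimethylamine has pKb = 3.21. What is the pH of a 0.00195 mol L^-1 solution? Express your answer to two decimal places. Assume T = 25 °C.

(CH3)2NH + H2O ⇌ (CH3)2NH2+ + OH-
Kb = 10^(−3.21) = 6.17 × 10^-4
From the ICE table, Kb = x²/(0.00195 − x) = 6.17 × 10^-4.
The 5% rule fails; solving x² + Kb·x − Kb·C₀ = 0 exactly:
x = (−Kb + √(Kb² + 4·Kb·C₀))/2 = 8.31 × 10^-4 M
pOH = −log(8.31 × 10^-4) = 3.08; pH = 14.00 − 3.08 = 10.92

pH = 10.92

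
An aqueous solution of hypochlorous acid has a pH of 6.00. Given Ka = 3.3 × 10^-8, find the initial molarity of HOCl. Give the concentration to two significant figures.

[H+] = 10^(-6.00) = 1.00 × 10^-6 M = x
Ka = x²/(C₀ − x) ⇒ C₀ = x + x²/Ka
C₀ = 1.00 × 10^-6 + (1.00 × 10^-6)²/(3.3 × 10^-8) = 3.13 × 10^-5 M

C₀ = 3.1 × 10^-5 M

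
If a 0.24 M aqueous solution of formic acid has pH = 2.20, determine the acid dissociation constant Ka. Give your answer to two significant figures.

Ka = 1.7 × 10^-4

[H+] = 10^(-2.20) = 6.31 × 10^-3 M
At equilibrium [HA] = 0.24 − 6.31 × 10^-3 = 2.34 × 10^-1 M
Ka = [H+][A-]/[HA] = (6.31 × 10^-3)² / 2.34 × 10^-1 = 1.7 × 10^-4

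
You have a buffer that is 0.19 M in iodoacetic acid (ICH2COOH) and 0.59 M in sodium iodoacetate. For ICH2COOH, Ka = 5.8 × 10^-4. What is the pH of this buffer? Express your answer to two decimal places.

pH = 3.73

pKa = −log(5.8 × 10^-4) = 3.237
pH = pKa + log([A⁻]/[HA]) = 3.237 + log(0.59/0.19)
pH = 3.237 + (+0.492) = 3.73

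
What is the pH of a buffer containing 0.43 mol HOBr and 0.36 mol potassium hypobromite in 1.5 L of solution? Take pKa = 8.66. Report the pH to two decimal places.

pH = 8.58

Using pH = pKa + log([base]/[acid]) with [base]/[acid] = 0.36/0.43:
pH = 8.66 + (-0.077) = 8.58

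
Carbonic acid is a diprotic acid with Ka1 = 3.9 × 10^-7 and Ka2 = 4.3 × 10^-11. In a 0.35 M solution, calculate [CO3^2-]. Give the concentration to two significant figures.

4.3 × 10^-11 M

First ionization gives [H+] ≈ [HCO3-] = 3.69 × 10^-4 M.
Second step: Ka2 = [H+][CO3^2-]/[HCO3-] ≈ [CO3^2-] (since [H+] ≈ [HCO3-]).
So [CO3^2-] ≈ Ka2.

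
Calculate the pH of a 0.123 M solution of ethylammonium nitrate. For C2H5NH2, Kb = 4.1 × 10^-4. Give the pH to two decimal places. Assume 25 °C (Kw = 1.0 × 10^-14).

C2H5NH3+ is the conjugate acid of the weak base C2H5NH2.
Ka = Kw/Kb = 1.0×10^-14 / 4.1 × 10^-4 = 2.44 × 10^-11
Ka = x²/(0.123 − x) = 2.44 × 10^-11
Since Ka ≪ C₀, x ≈ √(Ka·C₀) = 1.73 × 10^-6 M.
(x/C₀ = 0.0014% < 5%, so the approximation holds.)
pH = −log[H+] = −log(1.73 × 10^-6) = 5.76

pH = 5.76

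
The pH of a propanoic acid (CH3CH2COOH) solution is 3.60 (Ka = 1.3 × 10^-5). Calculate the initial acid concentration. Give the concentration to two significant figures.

[H+] = 10^(-3.60) = 2.51 × 10^-4 M = x
Ka = x²/(C₀ − x) ⇒ C₀ = x + x²/Ka
C₀ = 2.51 × 10^-4 + (2.51 × 10^-4)²/(1.3 × 10^-5) = 5.10 × 10^-3 M

C₀ = 5.1 × 10^-3 M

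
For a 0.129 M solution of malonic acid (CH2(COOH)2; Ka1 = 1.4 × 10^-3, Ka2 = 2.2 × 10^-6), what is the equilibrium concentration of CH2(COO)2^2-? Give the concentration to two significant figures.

2.2 × 10^-6 M

First ionization gives [H+] ≈ [CH2(COOH)COO-] = 1.28 × 10^-2 M.
Second step: Ka2 = [H+][CH2(COO)2^2-]/[CH2(COOH)COO-] ≈ [CH2(COO)2^2-] (since [H+] ≈ [CH2(COOH)COO-]).
So [CH2(COO)2^2-] ≈ Ka2.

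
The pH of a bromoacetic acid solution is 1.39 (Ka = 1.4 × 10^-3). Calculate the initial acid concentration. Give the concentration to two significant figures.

C₀ = 1.2 M

[H+] = 10^(-1.39) = 4.07 × 10^-2 M = x
Ka = x²/(C₀ − x) ⇒ C₀ = x + x²/Ka
C₀ = 4.07 × 10^-2 + (4.07 × 10^-2)²/(1.4 × 10^-3) = 1.22 M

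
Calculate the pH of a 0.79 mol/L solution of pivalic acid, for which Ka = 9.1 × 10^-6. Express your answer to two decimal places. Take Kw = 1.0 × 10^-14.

(CH3)3CCOOH ⇌ (CH3)3CCOO- + H+
From the ICE table, Ka = [H+]²/(0.79 − [H+]) = 9.1 × 10^-6.
Neglecting [H+] in the denominator: [H+] = √(9.1 × 10^-6 × 0.79) = 2.68 × 10^-3 M
pH = −log[H+] = −log(2.68 × 10^-3) = 2.57

pH = 2.57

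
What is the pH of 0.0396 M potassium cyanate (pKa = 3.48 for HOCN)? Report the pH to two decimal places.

OCN- is the conjugate base of the weak acid HOCN.
Ka = 10^(−3.48) = 3.31 × 10^-4
Kb = Kw/Ka = 1.0×10^-14 / 3.31 × 10^-4 = 3.02 × 10^-11
From the ICE table, Kb = x²/(0.0396 − x) = 3.02 × 10^-11.
Assume x ≪ 0.0396: x ≈ √(3.02 × 10^-11 × 0.0396) = 1.09 × 10^-6 M
Check: 0.0028% ionized — well under 5%, approximation valid.
pOH = −log(1.09 × 10^-6) = 5.96; pH = 14.00 − 5.96 = 8.04

pH = 8.04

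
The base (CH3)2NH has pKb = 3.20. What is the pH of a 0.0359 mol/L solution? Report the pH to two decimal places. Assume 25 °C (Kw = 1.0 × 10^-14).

(CH3)2NH + H2O ⇌ (CH3)2NH2+ + OH-
Kb = 10^(−3.20) = 6.31 × 10^-4
Kb = [OH-]²/(0.0359 − [OH-]) = 6.31 × 10^-4
Here C₀/Kb ≈ 56.9, so the small-[OH-] approximation fails. Use the quadratic:
[OH-] = [−0.000631 + √(0.000631² + 9.06e-05)]/2 = 4.45 × 10^-3 M
pOH = −log(4.45 × 10^-3) = 2.35; pH = 14.00 − 2.35 = 11.65

pH = 11.65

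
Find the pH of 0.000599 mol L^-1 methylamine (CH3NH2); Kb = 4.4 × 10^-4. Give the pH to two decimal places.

CH3NH2 + H2O ⇌ CH3NH3+ + OH-
From the ICE table, Kb = x²/(0.000599 − x) = 4.4 × 10^-4.
The 5% rule fails; solving x² + Kb·x − Kb·C₀ = 0 exactly:
x = (−Kb + √(Kb² + 4·Kb·C₀))/2 = 3.39 × 10^-4 M
pOH = 3.47, so pH = 14.00 − pOH = 10.53

pH = 10.53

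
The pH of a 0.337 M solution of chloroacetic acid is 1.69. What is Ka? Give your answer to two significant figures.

[H+] = 10^(-1.69) = 2.04 × 10^-2 M
At equilibrium [HA] = 0.337 − 2.04 × 10^-2 = 3.17 × 10^-1 M
Ka = [H+][A-]/[HA] = (2.04 × 10^-2)² / 3.17 × 10^-1 = 1.3 × 10^-3

Ka = 1.3 × 10^-3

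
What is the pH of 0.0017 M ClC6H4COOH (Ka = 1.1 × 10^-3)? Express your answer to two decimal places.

pH = 3.03

ClC6H4COOH ⇌ ClC6H4COO- + H+
Let x = [H+] at equilibrium. Ka = x²/(0.0017 − x).
x is not negligible relative to C₀; solve x² + 0.0011·x − 1.87e-06 = 0.
x = [−0.0011 + √(0.0011² + 7.48e-06)]/2 = 9.24 × 10^-4 M
pH = −log[H+] = −log(9.24 × 10^-4) = 3.03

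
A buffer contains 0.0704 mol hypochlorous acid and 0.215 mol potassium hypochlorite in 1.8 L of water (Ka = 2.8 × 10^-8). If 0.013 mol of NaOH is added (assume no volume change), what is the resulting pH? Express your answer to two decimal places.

pH = 8.15

OH- converts HOCl to OCl-: HOCl → 0.0574 mol, OCl- → 0.228 mol.
pKa = −log(2.8 × 10^-8) = 7.553
Henderson–Hasselbalch with mole ratio 0.228/0.0574: pH = 7.553 + (+0.599)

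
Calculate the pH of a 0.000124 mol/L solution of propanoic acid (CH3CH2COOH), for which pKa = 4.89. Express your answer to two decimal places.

pH = 4.47

CH3CH2COOH ⇌ CH3CH2COO- + H+
Ka = 10^(−4.89) = 1.29 × 10^-5
Ka = x²/(0.000124 − x) = 1.29 × 10^-5
x is not negligible relative to C₀; solve x² + 1.29e-05·x − 1.6e-09 = 0.
x = [−1.29e-05 + √(1.29e-05² + 6.4e-09)]/2 = 3.41 × 10^-5 M
pH = −log(3.41 × 10^-5) = 4.47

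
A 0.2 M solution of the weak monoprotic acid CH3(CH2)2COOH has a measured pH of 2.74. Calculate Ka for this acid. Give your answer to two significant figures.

[H+] = 10^(-2.74) = 1.82 × 10^-3 M
At equilibrium [HA] = 0.2 − 1.82 × 10^-3 = 1.98 × 10^-1 M
Ka = [H+][A-]/[HA] = (1.82 × 10^-3)² / 1.98 × 10^-1 = 1.7 × 10^-5

Ka = 1.7 × 10^-5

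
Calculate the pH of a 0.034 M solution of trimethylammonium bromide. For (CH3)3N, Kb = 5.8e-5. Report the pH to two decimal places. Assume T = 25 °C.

pH = 5.62

(CH3)3NH+ is the conjugate acid of the weak base (CH3)3N.
Ka = Kw/Kb = 1.0×10^-14 / 5.8 × 10^-5 = 1.72 × 10^-10
Let x = [H+] at equilibrium. Ka = x²/(0.034 − x).
Since Ka ≪ C₀, x ≈ √(Ka·C₀) = 2.42 × 10^-6 M.
Check: 0.0071% ionized — well under 5%, approximation valid.
pH = −log[H+] = −log(2.42 × 10^-6) = 5.62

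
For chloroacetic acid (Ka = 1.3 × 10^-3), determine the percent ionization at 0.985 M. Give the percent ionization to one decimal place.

ClCH2COOH ⇌ ClCH2COO- + H+; let x = [H+] at equilibrium.
x ≈ √(Ka·C₀) = √(1.3 × 10^-3 × 0.985) = 3.58 × 10^-2 M
% ionization = x/C₀ × 100% = 3.58 × 10^-2/0.985 × 100% = 3.6%

3.6%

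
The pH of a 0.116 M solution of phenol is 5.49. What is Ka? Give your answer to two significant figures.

Ka = 9.0 × 10^-11

[H+] = 10^(-5.49) = 3.24 × 10^-6 M
At equilibrium [HA] = 0.116 − 3.24 × 10^-6 = 1.16 × 10^-1 M
Ka = [H+][A-]/[HA] = (3.24 × 10^-6)² / 1.16 × 10^-1 = 9.0 × 10^-11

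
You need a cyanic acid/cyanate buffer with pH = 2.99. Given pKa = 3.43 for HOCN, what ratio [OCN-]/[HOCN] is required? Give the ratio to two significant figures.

ratio = 0.36

pH = pKa + log(r) ⇒ log(r) = 2.99 − 3.43 = -0.44
r = [OCN-]/[HOCN] = 10^(-0.44) = 0.363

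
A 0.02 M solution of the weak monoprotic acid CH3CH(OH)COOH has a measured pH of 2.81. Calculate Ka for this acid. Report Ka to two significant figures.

[H+] = 10^(-2.81) = 1.55 × 10^-3 M
At equilibrium [HA] = 0.02 − 1.55 × 10^-3 = 1.85 × 10^-2 M
Ka = [H+][A-]/[HA] = (1.55 × 10^-3)² / 1.85 × 10^-2 = 1.3 × 10^-4

Ka = 1.3 × 10^-4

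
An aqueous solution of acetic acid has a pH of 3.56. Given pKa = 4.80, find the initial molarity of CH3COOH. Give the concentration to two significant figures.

[H+] = 10^(-3.56) = 2.75 × 10^-4 M = x
Ka = 10^(−4.80) = 1.58 × 10^-5
Ka = x²/(C₀ − x) ⇒ C₀ = x + x²/Ka
C₀ = 2.75 × 10^-4 + (2.75 × 10^-4)²/(1.58 × 10^-5) = 5.06 × 10^-3 M

C₀ = 5.1 × 10^-3 M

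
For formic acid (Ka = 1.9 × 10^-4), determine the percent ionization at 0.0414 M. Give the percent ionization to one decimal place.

HCOOH ⇌ HCOO- + H+; let x = [H+] at equilibrium.
Ka = x²/(C₀ − x); solving the quadratic gives x = 2.71 × 10^-3 M.
Fraction ionized = 2.71 × 10^-3 / 0.0414 = 0.0655 → 6.5%

6.5%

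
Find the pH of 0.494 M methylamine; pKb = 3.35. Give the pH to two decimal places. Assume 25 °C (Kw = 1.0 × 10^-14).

CH3NH2 + H2O ⇌ CH3NH3+ + OH-
Kb = 10^(−3.35) = 4.47 × 10^-4
Kb = [OH-]²/(0.494 − [OH-]) = 4.47 × 10^-4
Assume [OH-] ≪ 0.494: [OH-] ≈ √(4.47 × 10^-4 × 0.494) = 1.49 × 10^-2 M
Check: 3% ionized — well under 5%, approximation valid.
pOH = −log(1.49 × 10^-2) = 1.83; pH = 14.00 − 1.83 = 12.17

pH = 12.17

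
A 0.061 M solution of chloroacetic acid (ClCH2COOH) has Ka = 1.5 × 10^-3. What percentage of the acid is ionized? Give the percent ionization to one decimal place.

ClCH2COOH ⇌ ClCH2COO- + H+; let x = [H+] at equilibrium.
Ka = x²/(C₀ − x); solving the quadratic gives x = 8.84 × 10^-3 M.
% ionization = x/C₀ × 100% = 8.84 × 10^-3/0.061 × 100% = 14.5%

14.5%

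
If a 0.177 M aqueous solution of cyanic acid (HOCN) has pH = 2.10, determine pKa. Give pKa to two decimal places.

[H+] = 10^(-2.10) = 7.94 × 10^-3 M
At equilibrium [HA] = 0.177 − 7.94 × 10^-3 = 1.69 × 10^-1 M
Ka = [H+][A-]/[HA] = (7.94 × 10^-3)² / 1.69 × 10^-1 = 3.73 × 10^-4
pKa = -log(3.73 × 10^-4) = 3.43

pKa = 3.43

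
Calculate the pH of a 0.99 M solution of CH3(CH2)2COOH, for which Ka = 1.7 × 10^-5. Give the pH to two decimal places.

CH3(CH2)2COOH ⇌ CH3(CH2)2COO- + H+
From the ICE table, Ka = x²/(0.99 − x) = 1.7 × 10^-5.
Since Ka ≪ C₀, x ≈ √(Ka·C₀) = 4.10 × 10^-3 M.
pH = −log(4.10 × 10^-3) = 2.39

pH = 2.39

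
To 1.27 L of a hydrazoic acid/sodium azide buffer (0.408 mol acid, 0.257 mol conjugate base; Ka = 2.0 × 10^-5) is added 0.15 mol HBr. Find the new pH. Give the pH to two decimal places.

After neutralization: n(HN3) = 0.558 mol, n(N3-) = 0.107 mol.
pKa = −log(2.0 × 10^-5) = 4.699
Henderson–Hasselbalch with mole ratio 0.107/0.558: pH = 4.699 + (-0.717)

pH = 3.98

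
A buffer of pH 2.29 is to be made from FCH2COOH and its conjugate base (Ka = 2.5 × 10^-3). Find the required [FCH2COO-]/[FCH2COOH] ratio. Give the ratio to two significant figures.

pKa = -log(2.5 × 10^-3) = 2.602
pH = pKa + log(r) ⇒ log(r) = 2.29 − 2.602 = -0.312
r = [FCH2COO-]/[FCH2COOH] = 10^(-0.312) = 0.488

ratio = 0.49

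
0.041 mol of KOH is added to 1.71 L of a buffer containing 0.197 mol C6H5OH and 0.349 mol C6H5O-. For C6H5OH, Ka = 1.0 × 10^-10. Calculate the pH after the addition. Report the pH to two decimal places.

pH = 10.40

After neutralization: n(C6H5OH) = 0.156 mol, n(C6H5O-) = 0.39 mol.
pKa = −log(1.0 × 10^-10) = 10.000
pH = pKa + log([A⁻]/[HA]) = 10.000 + log(0.39/0.156) = 10.000 +0.398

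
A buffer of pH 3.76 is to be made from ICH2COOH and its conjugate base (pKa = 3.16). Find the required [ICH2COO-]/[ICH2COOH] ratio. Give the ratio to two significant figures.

ratio = 4.0

pH = pKa + log(r) ⇒ log(r) = 3.76 − 3.16 = +0.60
r = [ICH2COO-]/[ICH2COOH] = 10^(+0.60) = 3.98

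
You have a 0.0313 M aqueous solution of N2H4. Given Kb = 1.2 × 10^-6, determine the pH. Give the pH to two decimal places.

N2H4 + H2O ⇌ N2H5+ + OH-
Let x = [OH-] at equilibrium. Kb = x²/(0.0313 − x).
Neglecting x in the denominator: x = √(1.2 × 10^-6 × 0.0313) = 1.94 × 10^-4 M
Check: 0.62% ionized — well under 5%, approximation valid.
pOH = 3.71, so pH = 14.00 − pOH = 10.29

pH = 10.29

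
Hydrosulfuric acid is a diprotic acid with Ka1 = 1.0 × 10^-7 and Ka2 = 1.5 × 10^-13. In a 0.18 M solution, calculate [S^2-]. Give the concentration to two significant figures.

First ionization gives [H+] ≈ [HS-] = 1.34 × 10^-4 M.
Second step: Ka2 = [H+][S^2-]/[HS-] ≈ [S^2-] (since [H+] ≈ [HS-]).
So [S^2-] ≈ Ka2.

1.5 × 10^-13 M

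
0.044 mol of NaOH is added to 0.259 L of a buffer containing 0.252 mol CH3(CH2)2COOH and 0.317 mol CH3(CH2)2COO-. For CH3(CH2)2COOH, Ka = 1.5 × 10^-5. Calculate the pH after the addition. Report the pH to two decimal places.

pH = 5.06

OH- converts CH3(CH2)2COOH to CH3(CH2)2COO-: CH3(CH2)2COOH → 0.208 mol, CH3(CH2)2COO- → 0.361 mol.
pKa = −log(1.5 × 10^-5) = 4.824
pH = pKa + log(n_CH3(CH2)2COO-/n_CH3(CH2)2COOH) = 4.824 + log(0.361/0.208) = 4.824 + (+0.239)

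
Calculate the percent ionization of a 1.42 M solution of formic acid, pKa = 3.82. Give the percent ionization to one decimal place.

HCOOH ⇌ HCOO- + H+; let x = [H+] at equilibrium.
Ka = 10^(−3.82) = 1.51 × 10^-4
x ≈ √(Ka·C₀) = √(1.51 × 10^-4 × 1.42) = 1.46 × 10^-2 M
Fraction ionized = 1.46 × 10^-2 / 1.42 = 0.0103 → 1.0%

1.0%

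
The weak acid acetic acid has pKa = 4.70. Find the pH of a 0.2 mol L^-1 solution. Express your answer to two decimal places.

pH = 2.70

CH3COOH ⇌ CH3COO- + H+
Ka = 10^(−4.70) = 2.00 × 10^-5
Ka = x²/(0.2 − x) = 2.00 × 10^-5
Neglecting x in the denominator: x = √(2.00 × 10^-5 × 0.2) = 2.00 × 10^-3 M
(x/C₀ = 1% < 5%, so the approximation holds.)
pH = −log(2.00 × 10^-3) = 2.70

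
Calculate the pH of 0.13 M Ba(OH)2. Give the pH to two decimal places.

Ba(OH)2 is a strong base (each formula unit releases 2 OH-); [OH-] = 0.26 M.
pOH = -log(0.26) = 0.59
pH = 14.00 - 0.59 = 13.41

pH = 13.41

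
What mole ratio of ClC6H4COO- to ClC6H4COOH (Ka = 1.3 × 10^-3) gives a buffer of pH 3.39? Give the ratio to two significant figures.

pKa = -log(1.3 × 10^-3) = 2.886
pH = pKa + log(r) ⇒ log(r) = 3.39 − 2.886 = +0.504
r = [ClC6H4COO-]/[ClC6H4COOH] = 10^(+0.504) = 3.19

ratio = 3.2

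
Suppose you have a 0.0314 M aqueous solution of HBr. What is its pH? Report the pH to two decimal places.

HBr is a strong acid and dissociates completely, so [H+] = 0.0314 M.
pH = -log(0.0314) = 1.50

pH = 1.50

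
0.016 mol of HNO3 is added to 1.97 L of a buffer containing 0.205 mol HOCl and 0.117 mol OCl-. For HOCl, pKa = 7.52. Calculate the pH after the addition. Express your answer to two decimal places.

pH = 7.18

Added H+ converts OCl- to HOCl: HOCl → 0.221 mol, OCl- → 0.101 mol.
pH = pKa + log(n_OCl-/n_HOCl) = 7.52 + log(0.101/0.221) = 7.52 + (-0.340)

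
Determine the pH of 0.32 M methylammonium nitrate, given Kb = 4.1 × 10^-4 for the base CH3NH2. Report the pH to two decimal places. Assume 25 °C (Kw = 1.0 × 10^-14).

pH = 5.55

CH3NH3+ is the conjugate acid of the weak base CH3NH2.
Ka = Kw/Kb = 1.0×10^-14 / 4.1 × 10^-4 = 2.44 × 10^-11
From the ICE table, Ka = [H+]²/(0.32 − [H+]) = 2.44 × 10^-11.
Assume [H+] ≪ 0.32: [H+] ≈ √(2.44 × 10^-11 × 0.32) = 2.79 × 10^-6 M
pH = −log(2.79 × 10^-6) = 5.55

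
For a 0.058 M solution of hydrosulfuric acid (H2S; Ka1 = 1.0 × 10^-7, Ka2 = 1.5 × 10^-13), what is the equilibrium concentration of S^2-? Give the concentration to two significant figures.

First ionization gives [H+] ≈ [HS-] = 7.62 × 10^-5 M.
Second step: Ka2 = [H+][S^2-]/[HS-] ≈ [S^2-] (since [H+] ≈ [HS-]).
So [S^2-] ≈ Ka2.

1.5 × 10^-13 M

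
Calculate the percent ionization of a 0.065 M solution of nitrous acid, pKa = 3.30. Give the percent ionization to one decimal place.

8.4%

HNO2 ⇌ NO2- + H+; let x = [H+] at equilibrium.
Ka = 10^(−3.30) = 5.01 × 10^-4
Solve x² + 0.000501x − 3.26e-05 = 0 → x = 5.46 × 10^-3 M
% ionization = x/C₀ × 100% = 5.46 × 10^-3/0.065 × 100% = 8.4%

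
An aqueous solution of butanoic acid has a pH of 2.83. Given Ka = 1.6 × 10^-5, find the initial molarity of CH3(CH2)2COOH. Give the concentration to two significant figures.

C₀ = 1.4 × 10^-1 M

[H+] = 10^(-2.83) = 1.48 × 10^-3 M = x
Ka = x²/(C₀ − x) ⇒ C₀ = x + x²/Ka
C₀ = 1.48 × 10^-3 + (1.48 × 10^-3)²/(1.6 × 10^-5) = 1.38 × 10^-1 M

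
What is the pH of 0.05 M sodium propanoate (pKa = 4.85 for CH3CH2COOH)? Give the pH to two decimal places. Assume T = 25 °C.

pH = 8.77

CH3CH2COO- is the conjugate base of the weak acid CH3CH2COOH.
Ka = 10^(−4.85) = 1.41 × 10^-5
Kb = Kw/Ka = 1.0×10^-14 / 1.41 × 10^-5 = 7.09 × 10^-10
Kb = x²/(0.05 − x) = 7.09 × 10^-10
Assume x ≪ 0.05: x ≈ √(7.09 × 10^-10 × 0.05) = 5.95 × 10^-6 M
pOH = 5.23, so pH = 14.00 − pOH = 8.77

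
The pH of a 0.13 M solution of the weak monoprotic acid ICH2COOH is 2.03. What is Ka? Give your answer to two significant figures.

[H+] = 10^(-2.03) = 9.33 × 10^-3 M
At equilibrium [HA] = 0.13 − 9.33 × 10^-3 = 1.21 × 10^-1 M
Ka = [H+][A-]/[HA] = (9.33 × 10^-3)² / 1.21 × 10^-1 = 7.2 × 10^-4

Ka = 7.2 × 10^-4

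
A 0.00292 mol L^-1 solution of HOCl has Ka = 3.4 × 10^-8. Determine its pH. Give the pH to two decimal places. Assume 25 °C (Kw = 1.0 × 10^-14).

HOCl ⇌ OCl- + H+
Ka = [H+]²/(0.00292 − [H+]) = 3.4 × 10^-8
Neglecting [H+] in the denominator: [H+] = √(3.4 × 10^-8 × 0.00292) = 9.96 × 10^-6 M
pH = −log(9.96 × 10^-6) = 5.00

pH = 5.00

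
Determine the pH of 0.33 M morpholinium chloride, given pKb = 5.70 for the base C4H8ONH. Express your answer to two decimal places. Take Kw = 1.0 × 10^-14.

C4H8ONH2+ is the conjugate acid of the weak base C4H8ONH.
Kb = 10^(−5.70) = 2.00 × 10^-6
Ka = Kw/Kb = 1.0×10^-14 / 2.00 × 10^-6 = 5.00 × 10^-9
From the ICE table, Ka = [H+]²/(0.33 − [H+]) = 5.00 × 10^-9.
Assume [H+] ≪ 0.33: [H+] ≈ √(5.00 × 10^-9 × 0.33) = 4.06 × 10^-5 M
([H+]/C₀ = 0.012% < 5%, so the approximation holds.)
pH = −log[H+] = −log(4.06 × 10^-5) = 4.39

pH = 4.39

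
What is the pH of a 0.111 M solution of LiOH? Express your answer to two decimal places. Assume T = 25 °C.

pH = 13.05

LiOH is a strong base; [OH-] = 0.111 M.
pOH = -log(0.111) = 0.95
pH = 14.00 - 0.95 = 13.05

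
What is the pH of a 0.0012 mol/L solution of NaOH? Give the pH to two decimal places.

NaOH is a strong base; [OH-] = 0.0012 M.
pOH = -log(0.0012) = 2.92
pH = 14.00 - 2.92 = 11.08

pH = 11.08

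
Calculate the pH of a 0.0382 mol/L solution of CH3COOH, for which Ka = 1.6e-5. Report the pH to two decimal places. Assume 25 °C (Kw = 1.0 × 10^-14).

pH = 3.11

CH3COOH ⇌ CH3COO- + H+
From the ICE table, Ka = [H+]²/(0.0382 − [H+]) = 1.6 × 10^-5.
Neglecting [H+] in the denominator: [H+] = √(1.6 × 10^-5 × 0.0382) = 7.82 × 10^-4 M
Check: 2% ionized — well under 5%, approximation valid.
pH = −log(7.82 × 10^-4) = 3.11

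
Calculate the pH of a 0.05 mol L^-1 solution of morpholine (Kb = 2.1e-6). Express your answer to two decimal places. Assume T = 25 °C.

C4H8ONH + H2O ⇌ C4H8ONH2+ + OH-
Kb = x²/(0.05 − x) = 2.1 × 10^-6
Assume x ≪ 0.05: x ≈ √(2.1 × 10^-6 × 0.05) = 3.24 × 10^-4 M
pOH = 3.49, so pH = 14.00 − pOH = 10.51

pH = 10.51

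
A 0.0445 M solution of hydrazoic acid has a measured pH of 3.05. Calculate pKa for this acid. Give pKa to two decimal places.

pKa = 4.74

[H+] = 10^(-3.05) = 8.91 × 10^-4 M
At equilibrium [HA] = 0.0445 − 8.91 × 10^-4 = 4.36 × 10^-2 M
Ka = [H+][A-]/[HA] = (8.91 × 10^-4)² / 4.36 × 10^-2 = 1.82 × 10^-5
pKa = -log(1.82 × 10^-5) = 4.74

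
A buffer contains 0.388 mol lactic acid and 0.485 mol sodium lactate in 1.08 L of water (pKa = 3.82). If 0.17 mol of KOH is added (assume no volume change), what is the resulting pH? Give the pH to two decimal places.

pH = 4.30

OH- converts CH3CH(OH)COOH to CH3CH(OH)COO-: CH3CH(OH)COOH → 0.218 mol, CH3CH(OH)COO- → 0.655 mol.
pH = pKa + log([A⁻]/[HA]) = 3.82 + log(0.655/0.218) = 3.82 +0.478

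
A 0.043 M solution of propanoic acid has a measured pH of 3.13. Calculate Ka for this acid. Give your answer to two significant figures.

[H+] = 10^(-3.13) = 7.41 × 10^-4 M
At equilibrium [HA] = 0.043 − 7.41 × 10^-4 = 4.23 × 10^-2 M
Ka = [H+][A-]/[HA] = (7.41 × 10^-4)² / 4.23 × 10^-2 = 1.3 × 10^-5

Ka = 1.3 × 10^-5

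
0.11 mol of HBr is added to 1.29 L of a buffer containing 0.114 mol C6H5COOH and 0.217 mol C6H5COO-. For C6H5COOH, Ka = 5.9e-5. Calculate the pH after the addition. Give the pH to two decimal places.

Added H+ converts C6H5COO- to C6H5COOH: C6H5COOH → 0.224 mol, C6H5COO- → 0.107 mol.
pKa = −log(5.9 × 10^-5) = 4.229
Henderson–Hasselbalch with mole ratio 0.107/0.224: pH = 4.229 + (-0.321)

pH = 3.91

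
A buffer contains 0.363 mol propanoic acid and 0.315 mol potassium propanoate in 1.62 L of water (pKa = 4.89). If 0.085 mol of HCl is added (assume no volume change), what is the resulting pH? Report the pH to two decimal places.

pH = 4.60

After neutralization: n(CH3CH2COOH) = 0.448 mol, n(CH3CH2COO-) = 0.23 mol.
pH = pKa + log([A⁻]/[HA]) = 4.89 + log(0.23/0.448) = 4.89 -0.290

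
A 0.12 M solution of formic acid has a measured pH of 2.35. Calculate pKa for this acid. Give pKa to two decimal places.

[H+] = 10^(-2.35) = 4.47 × 10^-3 M
At equilibrium [HA] = 0.12 − 4.47 × 10^-3 = 1.16 × 10^-1 M
Ka = [H+][A-]/[HA] = (4.47 × 10^-3)² / 1.16 × 10^-1 = 1.72 × 10^-4
pKa = -log(1.72 × 10^-4) = 3.76

pKa = 3.76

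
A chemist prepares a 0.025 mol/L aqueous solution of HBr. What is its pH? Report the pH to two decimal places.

HBr is a strong acid and dissociates completely, so [H+] = 0.025 M.
pH = -log(0.025) = 1.60

pH = 1.60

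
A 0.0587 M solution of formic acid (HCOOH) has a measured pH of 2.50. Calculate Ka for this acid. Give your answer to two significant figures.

Ka = 1.8 × 10^-4

[H+] = 10^(-2.50) = 3.16 × 10^-3 M
At equilibrium [HA] = 0.0587 − 3.16 × 10^-3 = 5.55 × 10^-2 M
Ka = [H+][A-]/[HA] = (3.16 × 10^-3)² / 5.55 × 10^-2 = 1.8 × 10^-4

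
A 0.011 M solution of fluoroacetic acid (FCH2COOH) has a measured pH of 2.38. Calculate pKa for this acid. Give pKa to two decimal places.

[H+] = 10^(-2.38) = 4.17 × 10^-3 M
At equilibrium [HA] = 0.011 − 4.17 × 10^-3 = 6.83 × 10^-3 M
Ka = [H+][A-]/[HA] = (4.17 × 10^-3)² / 6.83 × 10^-3 = 2.55 × 10^-3
pKa = -log(2.55 × 10^-3) = 2.59

pKa = 2.59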